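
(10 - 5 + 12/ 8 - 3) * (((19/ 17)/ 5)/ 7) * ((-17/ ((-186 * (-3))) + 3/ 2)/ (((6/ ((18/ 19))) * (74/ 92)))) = 1886/ 58497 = 0.03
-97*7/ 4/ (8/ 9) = -6111/ 32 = -190.97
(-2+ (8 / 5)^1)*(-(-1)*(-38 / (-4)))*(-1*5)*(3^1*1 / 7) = 57 / 7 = 8.14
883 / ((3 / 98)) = 86534 / 3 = 28844.67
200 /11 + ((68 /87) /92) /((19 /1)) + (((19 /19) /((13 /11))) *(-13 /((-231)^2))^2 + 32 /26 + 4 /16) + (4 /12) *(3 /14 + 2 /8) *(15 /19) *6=3479249024888257 /170583889632156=20.40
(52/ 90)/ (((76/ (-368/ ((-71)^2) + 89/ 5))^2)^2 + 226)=518120769815526169699693/ 505623817289258408867210685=0.00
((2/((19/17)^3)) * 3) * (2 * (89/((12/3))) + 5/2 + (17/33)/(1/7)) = 16409420/75449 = 217.49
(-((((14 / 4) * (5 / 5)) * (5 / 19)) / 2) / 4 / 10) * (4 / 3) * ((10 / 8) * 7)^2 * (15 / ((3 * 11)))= -42875 / 80256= -0.53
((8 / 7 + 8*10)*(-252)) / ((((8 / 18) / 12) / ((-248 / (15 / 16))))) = 730238976 / 5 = 146047795.20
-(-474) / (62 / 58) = 13746 / 31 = 443.42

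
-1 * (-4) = 4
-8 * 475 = -3800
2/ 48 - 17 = -407/ 24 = -16.96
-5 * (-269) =1345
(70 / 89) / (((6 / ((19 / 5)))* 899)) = 133 / 240033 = 0.00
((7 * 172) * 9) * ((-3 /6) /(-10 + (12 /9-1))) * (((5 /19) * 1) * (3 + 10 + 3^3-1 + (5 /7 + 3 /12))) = 6495795 /1102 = 5894.55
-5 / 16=-0.31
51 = 51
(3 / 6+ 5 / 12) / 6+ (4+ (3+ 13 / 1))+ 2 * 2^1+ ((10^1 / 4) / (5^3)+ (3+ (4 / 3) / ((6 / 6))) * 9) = 113711 / 1800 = 63.17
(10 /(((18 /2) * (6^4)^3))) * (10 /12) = 25 /58773123072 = 0.00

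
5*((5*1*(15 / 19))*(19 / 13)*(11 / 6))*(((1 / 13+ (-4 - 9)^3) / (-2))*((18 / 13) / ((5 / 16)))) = 565488000 / 2197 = 257390.99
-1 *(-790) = 790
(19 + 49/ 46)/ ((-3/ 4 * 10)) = -923/ 345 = -2.68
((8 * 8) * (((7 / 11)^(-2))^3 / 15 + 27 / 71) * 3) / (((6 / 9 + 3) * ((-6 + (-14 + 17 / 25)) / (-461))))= 25584198283520 / 14793302909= 1729.44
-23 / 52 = -0.44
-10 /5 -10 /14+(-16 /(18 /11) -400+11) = -401.49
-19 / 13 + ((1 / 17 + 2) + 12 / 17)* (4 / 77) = -1.32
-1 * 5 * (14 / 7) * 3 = -30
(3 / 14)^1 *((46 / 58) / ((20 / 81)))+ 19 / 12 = 55337 / 24360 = 2.27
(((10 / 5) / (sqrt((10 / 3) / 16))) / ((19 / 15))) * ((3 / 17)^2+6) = 20916 * sqrt(30) / 5491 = 20.86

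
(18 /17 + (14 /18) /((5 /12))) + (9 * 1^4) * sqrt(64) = 19106 /255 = 74.93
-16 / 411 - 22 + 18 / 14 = -59707 / 2877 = -20.75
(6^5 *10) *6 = 466560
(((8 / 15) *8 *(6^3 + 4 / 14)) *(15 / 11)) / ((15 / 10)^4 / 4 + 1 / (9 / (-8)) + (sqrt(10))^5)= -1730174976 / 364953082021 + 3214776729600 *sqrt(10) / 2554671574147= 3.97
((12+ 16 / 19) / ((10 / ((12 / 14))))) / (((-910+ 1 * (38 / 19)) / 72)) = -13176 / 150955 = -0.09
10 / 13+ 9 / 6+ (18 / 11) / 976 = 158473 / 69784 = 2.27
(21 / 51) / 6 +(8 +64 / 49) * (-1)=-46169 / 4998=-9.24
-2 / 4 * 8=-4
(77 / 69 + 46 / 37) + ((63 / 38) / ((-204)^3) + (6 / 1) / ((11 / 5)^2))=4427815881377 / 1230340343936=3.60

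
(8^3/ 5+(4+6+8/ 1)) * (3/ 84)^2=0.15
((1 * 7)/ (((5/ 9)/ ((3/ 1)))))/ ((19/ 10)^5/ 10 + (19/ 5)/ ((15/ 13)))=6.55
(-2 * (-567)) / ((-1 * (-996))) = 189 / 166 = 1.14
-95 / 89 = -1.07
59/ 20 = 2.95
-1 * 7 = -7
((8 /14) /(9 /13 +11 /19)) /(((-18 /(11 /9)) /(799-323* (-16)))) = -600457 /3297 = -182.12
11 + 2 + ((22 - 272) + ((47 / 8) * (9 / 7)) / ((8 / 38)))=-45051 / 224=-201.12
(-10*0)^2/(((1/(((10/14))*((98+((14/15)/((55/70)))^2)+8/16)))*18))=0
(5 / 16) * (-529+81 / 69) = -15175 / 92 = -164.95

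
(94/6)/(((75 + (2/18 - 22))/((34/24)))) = 799/1912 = 0.42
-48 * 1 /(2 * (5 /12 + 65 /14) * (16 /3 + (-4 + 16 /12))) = -756 /425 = -1.78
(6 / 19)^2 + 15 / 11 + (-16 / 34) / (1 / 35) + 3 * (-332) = -68250065 / 67507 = -1011.01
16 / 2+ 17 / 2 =16.50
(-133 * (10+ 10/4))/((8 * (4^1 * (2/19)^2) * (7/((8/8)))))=-171475/256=-669.82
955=955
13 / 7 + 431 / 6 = 3095 / 42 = 73.69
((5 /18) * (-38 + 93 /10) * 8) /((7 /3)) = -82 /3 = -27.33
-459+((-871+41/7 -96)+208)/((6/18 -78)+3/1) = -87987/196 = -448.91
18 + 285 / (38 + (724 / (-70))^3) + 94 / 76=18.97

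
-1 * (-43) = 43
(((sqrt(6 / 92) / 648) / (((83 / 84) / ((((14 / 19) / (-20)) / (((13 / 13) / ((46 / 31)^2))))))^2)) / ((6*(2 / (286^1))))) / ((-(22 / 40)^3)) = -243051885440*sqrt(138) / 7503420689948403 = -0.00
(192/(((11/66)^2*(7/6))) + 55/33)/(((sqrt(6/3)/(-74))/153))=-234839037*sqrt(2)/7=-47444650.16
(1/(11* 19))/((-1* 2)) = -1/418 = -0.00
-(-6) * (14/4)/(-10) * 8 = -84/5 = -16.80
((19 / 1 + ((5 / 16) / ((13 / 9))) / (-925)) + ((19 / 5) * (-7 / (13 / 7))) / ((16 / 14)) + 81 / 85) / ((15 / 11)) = 17797549 / 3270800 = 5.44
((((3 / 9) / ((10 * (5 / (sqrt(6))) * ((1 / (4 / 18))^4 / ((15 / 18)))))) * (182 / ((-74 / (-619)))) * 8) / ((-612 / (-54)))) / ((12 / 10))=450632 * sqrt(6) / 37141821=0.03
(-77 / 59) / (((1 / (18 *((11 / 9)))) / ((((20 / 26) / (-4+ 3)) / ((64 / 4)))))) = 4235 / 3068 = 1.38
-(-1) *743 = 743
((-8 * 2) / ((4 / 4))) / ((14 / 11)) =-88 / 7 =-12.57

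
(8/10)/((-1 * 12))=-1/15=-0.07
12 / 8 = 3 / 2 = 1.50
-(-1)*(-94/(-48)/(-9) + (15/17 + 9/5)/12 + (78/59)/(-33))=-406619/11915640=-0.03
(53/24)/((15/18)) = 53/20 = 2.65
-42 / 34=-21 / 17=-1.24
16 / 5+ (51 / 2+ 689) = 7177 / 10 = 717.70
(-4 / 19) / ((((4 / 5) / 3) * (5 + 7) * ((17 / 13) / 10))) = -325 / 646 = -0.50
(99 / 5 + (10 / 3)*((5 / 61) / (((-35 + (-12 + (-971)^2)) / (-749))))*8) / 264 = 8539550449 / 113870659320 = 0.07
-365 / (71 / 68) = -349.58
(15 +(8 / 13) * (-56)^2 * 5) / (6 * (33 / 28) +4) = 351778 / 403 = 872.90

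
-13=-13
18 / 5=3.60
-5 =-5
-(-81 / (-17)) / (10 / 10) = -81 / 17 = -4.76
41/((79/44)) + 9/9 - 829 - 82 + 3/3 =-70007/79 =-886.16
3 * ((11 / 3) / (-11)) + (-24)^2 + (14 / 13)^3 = 1266019 / 2197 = 576.25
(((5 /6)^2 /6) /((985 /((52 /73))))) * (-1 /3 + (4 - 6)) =-455 /2329722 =-0.00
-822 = -822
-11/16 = -0.69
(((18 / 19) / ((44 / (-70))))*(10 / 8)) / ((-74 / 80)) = 15750 / 7733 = 2.04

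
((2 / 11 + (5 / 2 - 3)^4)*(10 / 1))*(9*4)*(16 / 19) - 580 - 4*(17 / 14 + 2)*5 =-834230 / 1463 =-570.22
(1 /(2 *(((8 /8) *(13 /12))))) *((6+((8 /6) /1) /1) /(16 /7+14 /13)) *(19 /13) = 2926 /1989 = 1.47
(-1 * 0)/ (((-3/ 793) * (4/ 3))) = 0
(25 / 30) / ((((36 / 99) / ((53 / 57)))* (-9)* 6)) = -2915 / 73872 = -0.04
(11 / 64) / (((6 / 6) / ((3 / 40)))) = 33 / 2560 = 0.01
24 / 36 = 2 / 3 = 0.67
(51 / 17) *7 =21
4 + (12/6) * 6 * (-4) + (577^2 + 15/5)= 332888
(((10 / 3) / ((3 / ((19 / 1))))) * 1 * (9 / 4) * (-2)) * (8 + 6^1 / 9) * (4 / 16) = -1235 / 6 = -205.83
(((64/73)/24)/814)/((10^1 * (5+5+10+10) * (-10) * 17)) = -1/1136445750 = -0.00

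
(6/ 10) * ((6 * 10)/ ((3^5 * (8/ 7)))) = 0.13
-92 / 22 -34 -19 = -629 / 11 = -57.18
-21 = -21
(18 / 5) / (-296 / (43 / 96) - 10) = -387 / 72115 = -0.01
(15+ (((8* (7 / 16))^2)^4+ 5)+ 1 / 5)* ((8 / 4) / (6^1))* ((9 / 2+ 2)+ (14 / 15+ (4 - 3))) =7299014833 / 115200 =63359.50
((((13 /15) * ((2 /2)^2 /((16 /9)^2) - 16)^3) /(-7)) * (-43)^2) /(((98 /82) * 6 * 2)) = 12757064892403975 /207165063168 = 61579.23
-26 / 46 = -13 / 23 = -0.57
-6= -6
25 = 25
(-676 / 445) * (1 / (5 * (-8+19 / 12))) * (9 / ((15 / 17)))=413712 / 856625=0.48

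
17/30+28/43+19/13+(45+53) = 1688393/16770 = 100.68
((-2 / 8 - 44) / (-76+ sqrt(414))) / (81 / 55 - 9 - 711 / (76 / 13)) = -0.01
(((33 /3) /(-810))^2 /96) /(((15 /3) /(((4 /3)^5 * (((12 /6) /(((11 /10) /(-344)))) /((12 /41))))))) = -1241152 /358722675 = -0.00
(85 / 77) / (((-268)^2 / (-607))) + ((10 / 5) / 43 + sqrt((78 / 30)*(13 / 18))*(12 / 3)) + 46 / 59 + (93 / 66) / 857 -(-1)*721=26*sqrt(10) / 15 + 8679397998244621 / 12024349815632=727.30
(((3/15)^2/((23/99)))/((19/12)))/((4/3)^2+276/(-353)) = 943569/8641675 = 0.11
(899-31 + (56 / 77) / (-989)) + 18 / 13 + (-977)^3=-131891137952337 / 141427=-932573963.62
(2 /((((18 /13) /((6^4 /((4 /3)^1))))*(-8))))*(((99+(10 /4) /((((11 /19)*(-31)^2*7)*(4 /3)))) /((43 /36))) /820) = -185136066531 /10436536880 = -17.74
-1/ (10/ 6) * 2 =-6/ 5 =-1.20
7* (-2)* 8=-112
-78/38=-39/19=-2.05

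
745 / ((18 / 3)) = 745 / 6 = 124.17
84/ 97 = 0.87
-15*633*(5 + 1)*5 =-284850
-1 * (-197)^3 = 7645373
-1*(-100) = 100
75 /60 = 5 /4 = 1.25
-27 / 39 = -9 / 13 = -0.69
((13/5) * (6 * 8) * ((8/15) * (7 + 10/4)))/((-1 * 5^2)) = -15808/625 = -25.29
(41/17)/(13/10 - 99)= -410/16609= -0.02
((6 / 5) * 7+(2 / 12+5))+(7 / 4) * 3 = 1129 / 60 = 18.82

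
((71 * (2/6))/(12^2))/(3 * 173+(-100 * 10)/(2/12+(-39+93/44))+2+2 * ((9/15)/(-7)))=12044795/40165616016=0.00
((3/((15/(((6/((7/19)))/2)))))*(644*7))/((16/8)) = 18354/5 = 3670.80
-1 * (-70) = 70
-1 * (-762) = 762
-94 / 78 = -47 / 39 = -1.21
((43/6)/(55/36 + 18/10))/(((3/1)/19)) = 8170/599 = 13.64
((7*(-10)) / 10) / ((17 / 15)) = -105 / 17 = -6.18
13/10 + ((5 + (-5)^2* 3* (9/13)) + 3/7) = 53373/910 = 58.65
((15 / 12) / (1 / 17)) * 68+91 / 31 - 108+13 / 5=208093 / 155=1342.54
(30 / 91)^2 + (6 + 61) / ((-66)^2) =4475227 / 36072036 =0.12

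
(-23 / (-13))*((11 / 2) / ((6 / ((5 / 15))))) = 253 / 468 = 0.54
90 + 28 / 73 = 6598 / 73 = 90.38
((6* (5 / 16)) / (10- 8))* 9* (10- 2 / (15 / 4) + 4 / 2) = 387 / 4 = 96.75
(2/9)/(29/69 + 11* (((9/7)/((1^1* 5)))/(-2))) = -3220/14403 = -0.22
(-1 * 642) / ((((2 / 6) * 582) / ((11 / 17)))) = -3531 / 1649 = -2.14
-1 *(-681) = 681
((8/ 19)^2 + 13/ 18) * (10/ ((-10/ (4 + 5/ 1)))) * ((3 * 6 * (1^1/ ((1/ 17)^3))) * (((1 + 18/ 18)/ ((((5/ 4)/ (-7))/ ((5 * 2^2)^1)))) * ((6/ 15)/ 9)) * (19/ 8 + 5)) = 18975853288/ 361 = 52564690.55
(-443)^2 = 196249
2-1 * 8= -6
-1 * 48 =-48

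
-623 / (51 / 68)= -2492 / 3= -830.67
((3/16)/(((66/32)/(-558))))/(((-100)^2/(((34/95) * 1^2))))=-4743/2612500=-0.00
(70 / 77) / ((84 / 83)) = 415 / 462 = 0.90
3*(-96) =-288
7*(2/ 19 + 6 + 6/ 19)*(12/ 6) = 1708/ 19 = 89.89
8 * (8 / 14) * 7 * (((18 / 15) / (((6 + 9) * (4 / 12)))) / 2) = 3.84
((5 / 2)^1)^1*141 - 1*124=457 / 2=228.50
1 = 1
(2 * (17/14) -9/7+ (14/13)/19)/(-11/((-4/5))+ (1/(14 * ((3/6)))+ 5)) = 8296/130663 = 0.06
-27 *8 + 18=-198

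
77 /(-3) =-77 /3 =-25.67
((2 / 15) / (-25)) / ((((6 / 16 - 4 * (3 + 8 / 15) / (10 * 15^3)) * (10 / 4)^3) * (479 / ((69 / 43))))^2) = -426488094720 / 244090021966144823161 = -0.00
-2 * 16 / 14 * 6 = -96 / 7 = -13.71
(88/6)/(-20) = -11/15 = -0.73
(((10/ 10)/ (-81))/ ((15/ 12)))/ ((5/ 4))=-16/ 2025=-0.01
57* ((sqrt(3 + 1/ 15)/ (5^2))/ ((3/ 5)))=19* sqrt(690)/ 75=6.65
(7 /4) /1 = 7 /4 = 1.75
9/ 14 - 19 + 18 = -5/ 14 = -0.36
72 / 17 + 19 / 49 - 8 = -2813 / 833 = -3.38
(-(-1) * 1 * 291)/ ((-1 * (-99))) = 97/ 33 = 2.94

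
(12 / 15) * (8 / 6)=16 / 15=1.07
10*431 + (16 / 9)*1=38806 / 9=4311.78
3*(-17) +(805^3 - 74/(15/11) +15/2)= 15649800817/30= 521660027.23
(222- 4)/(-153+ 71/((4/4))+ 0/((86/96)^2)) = -109/41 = -2.66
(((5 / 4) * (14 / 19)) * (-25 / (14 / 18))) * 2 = -59.21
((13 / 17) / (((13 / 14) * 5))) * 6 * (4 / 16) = 21 / 85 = 0.25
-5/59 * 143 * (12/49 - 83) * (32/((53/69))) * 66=422512833600/153223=2757502.68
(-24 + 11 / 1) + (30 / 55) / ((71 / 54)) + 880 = 677451 / 781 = 867.41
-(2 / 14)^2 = -1 / 49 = -0.02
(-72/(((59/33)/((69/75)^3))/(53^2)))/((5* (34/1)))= -40602398364/78359375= -518.16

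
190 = 190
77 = 77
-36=-36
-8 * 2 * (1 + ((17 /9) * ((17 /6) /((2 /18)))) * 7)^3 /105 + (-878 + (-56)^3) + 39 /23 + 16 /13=-5144741398507 /847665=-6069309.69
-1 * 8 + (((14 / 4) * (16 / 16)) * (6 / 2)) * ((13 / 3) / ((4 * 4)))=-165 / 32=-5.16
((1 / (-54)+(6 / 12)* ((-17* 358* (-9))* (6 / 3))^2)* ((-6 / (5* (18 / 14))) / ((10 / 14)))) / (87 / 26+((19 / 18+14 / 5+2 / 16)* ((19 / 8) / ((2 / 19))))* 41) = -26419346593773952 / 12419027505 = -2127328.13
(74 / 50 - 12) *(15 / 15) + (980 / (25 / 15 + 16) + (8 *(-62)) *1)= -597639 / 1325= -451.05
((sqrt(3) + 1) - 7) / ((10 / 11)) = -33 / 5 + 11 * sqrt(3) / 10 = -4.69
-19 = -19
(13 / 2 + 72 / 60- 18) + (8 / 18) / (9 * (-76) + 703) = -17573 / 1710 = -10.28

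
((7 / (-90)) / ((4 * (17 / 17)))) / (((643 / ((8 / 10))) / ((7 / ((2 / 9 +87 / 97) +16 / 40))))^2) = -0.00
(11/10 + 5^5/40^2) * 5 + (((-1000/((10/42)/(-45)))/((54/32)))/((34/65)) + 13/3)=698943971/3264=214137.25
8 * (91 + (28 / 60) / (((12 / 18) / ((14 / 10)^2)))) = 92372 / 125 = 738.98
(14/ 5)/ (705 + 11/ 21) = 147/ 37040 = 0.00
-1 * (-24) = 24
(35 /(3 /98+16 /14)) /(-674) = -343 /7751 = -0.04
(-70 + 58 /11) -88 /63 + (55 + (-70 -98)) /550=-2298319 /34650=-66.33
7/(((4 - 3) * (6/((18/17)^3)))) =6804/4913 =1.38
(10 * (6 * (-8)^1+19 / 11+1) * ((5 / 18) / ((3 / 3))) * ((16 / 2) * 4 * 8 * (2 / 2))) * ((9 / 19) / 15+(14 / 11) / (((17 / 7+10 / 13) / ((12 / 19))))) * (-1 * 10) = 60941388800 / 669009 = 91092.03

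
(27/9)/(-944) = -3/944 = -0.00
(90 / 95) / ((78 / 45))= 135 / 247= 0.55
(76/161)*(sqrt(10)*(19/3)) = 9.45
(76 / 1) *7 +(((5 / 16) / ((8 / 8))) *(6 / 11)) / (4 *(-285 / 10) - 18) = 2059899 / 3872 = 532.00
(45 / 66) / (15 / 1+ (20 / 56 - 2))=105 / 2057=0.05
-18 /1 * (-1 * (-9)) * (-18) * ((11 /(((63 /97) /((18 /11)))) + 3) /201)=208980 /469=445.59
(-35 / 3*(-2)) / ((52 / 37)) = 16.60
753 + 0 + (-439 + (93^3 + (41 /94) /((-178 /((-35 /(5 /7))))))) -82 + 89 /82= 551958536011 /686012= 804590.21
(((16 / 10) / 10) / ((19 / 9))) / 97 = 36 / 46075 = 0.00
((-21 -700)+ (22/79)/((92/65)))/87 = -873133/105386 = -8.29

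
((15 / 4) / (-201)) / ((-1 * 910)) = 1 / 48776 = 0.00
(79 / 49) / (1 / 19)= 1501 / 49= 30.63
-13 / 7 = -1.86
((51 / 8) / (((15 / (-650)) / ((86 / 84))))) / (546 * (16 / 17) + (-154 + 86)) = -161551 / 254688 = -0.63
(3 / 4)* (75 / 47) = 225 / 188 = 1.20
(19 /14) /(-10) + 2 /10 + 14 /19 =2131 /2660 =0.80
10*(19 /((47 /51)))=9690 /47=206.17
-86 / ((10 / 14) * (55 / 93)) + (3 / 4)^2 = -893301 / 4400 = -203.02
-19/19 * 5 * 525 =-2625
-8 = -8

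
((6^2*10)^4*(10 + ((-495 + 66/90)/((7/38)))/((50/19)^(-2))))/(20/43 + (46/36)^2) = -577990909780070400000/3887191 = -148691152500628.45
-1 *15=-15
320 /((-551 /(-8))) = 2560 /551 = 4.65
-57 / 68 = -0.84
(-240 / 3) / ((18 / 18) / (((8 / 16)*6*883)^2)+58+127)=-280688040 / 649091093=-0.43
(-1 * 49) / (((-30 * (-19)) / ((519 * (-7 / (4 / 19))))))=59339 / 40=1483.48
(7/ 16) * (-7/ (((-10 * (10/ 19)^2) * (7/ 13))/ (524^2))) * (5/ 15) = 563756011/ 3000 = 187918.67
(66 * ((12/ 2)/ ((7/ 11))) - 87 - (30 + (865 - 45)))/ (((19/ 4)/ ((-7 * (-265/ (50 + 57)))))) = -2335180/ 2033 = -1148.64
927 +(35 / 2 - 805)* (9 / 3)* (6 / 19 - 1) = 96651 / 38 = 2543.45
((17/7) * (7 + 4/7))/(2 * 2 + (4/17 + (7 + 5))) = 15317/13524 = 1.13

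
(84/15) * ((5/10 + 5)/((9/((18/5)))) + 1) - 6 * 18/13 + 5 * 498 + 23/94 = 76370631/30550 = 2499.86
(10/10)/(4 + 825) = 1/829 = 0.00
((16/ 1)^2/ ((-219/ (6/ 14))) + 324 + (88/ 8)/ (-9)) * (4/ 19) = 5928604/ 87381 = 67.85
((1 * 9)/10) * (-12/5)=-54/25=-2.16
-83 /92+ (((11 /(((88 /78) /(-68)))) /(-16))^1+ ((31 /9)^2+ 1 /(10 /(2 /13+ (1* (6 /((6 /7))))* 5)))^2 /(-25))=7924696473697 /255026070000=31.07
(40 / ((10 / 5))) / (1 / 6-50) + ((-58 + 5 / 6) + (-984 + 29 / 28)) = -26134009 / 25116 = -1040.53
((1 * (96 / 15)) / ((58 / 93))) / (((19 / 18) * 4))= 6696 / 2755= 2.43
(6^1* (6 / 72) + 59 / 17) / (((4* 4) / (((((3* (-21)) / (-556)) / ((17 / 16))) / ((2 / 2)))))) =8505 / 321368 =0.03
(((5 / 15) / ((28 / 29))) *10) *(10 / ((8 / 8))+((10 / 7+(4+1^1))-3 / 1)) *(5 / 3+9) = 218080 / 441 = 494.51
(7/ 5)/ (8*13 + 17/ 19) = 133/ 9965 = 0.01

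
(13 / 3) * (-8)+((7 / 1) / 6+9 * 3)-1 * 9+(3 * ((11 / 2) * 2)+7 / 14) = 18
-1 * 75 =-75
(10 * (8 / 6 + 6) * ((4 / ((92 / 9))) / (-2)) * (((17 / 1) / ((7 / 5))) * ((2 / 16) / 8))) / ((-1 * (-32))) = -0.09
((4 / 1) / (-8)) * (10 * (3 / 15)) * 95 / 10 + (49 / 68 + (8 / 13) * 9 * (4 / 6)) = -4497 / 884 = -5.09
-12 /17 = -0.71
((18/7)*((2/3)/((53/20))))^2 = 57600/137641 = 0.42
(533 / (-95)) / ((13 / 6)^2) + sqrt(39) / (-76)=-1476 / 1235-sqrt(39) / 76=-1.28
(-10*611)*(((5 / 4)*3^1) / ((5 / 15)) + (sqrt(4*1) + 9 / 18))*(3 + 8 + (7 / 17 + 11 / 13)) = -35013825 / 34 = -1029818.38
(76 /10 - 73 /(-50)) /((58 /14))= 3171 /1450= 2.19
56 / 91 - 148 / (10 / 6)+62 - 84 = -110.18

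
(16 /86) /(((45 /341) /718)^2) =479565169952 /87075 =5507495.49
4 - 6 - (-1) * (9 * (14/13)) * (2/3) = 58/13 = 4.46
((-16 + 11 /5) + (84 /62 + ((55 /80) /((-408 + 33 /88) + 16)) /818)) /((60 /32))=-19774521914 /2979248025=-6.64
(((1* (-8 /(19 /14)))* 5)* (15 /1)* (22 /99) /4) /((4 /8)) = -2800 /57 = -49.12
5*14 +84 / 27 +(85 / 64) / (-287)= 73.11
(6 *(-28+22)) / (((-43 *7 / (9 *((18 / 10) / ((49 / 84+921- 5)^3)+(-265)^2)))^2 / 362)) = -230429887011832689289377553331228968185768 / 4010441744150524520370885615025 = -57457482669.57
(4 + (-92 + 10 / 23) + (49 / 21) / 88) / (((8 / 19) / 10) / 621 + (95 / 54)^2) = -12270485475 / 433841254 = -28.28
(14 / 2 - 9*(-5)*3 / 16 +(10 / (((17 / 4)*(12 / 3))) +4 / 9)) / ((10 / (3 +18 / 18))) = 40319 / 6120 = 6.59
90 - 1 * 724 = -634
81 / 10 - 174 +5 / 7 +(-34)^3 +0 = -2762843 / 70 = -39469.19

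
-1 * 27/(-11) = 27/11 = 2.45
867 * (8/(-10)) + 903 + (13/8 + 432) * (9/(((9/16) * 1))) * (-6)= -207093/5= -41418.60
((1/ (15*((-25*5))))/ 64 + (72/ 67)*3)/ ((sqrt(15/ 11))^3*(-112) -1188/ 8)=29191826081/ 594843420000 -153525757*sqrt(165)/ 33459942375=-0.01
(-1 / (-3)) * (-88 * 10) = -880 / 3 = -293.33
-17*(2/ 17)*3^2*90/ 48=-135/ 4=-33.75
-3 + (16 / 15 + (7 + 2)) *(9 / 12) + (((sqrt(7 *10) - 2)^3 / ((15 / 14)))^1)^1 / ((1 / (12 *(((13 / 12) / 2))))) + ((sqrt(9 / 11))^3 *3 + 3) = -155339 / 60 + 81 *sqrt(11) / 121 + 7462 *sqrt(70) / 15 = 1575.34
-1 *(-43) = 43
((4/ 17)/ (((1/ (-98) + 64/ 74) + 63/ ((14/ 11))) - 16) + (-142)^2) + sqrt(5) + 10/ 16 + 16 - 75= sqrt(5) + 170309982041/ 8470760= 20107.87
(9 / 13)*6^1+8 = 158 / 13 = 12.15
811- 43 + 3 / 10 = 7683 / 10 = 768.30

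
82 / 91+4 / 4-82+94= 1265 / 91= 13.90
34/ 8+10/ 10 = 21/ 4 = 5.25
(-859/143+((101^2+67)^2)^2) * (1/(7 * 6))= 1589569340211276709/6006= 264663559808737.38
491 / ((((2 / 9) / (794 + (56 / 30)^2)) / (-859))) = -37839849373 / 25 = -1513593974.92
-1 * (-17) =17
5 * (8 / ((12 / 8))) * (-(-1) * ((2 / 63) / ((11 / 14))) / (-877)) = -320 / 260469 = -0.00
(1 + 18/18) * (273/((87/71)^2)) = 917462/2523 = 363.64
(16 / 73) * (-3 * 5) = -240 / 73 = -3.29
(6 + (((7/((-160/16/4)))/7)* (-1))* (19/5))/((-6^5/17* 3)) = -799/145800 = -0.01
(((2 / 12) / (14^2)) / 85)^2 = 1 / 9992001600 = 0.00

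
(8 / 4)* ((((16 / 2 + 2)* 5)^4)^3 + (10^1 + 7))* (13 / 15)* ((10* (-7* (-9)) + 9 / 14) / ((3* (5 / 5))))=88957868303571428577622.89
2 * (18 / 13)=36 / 13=2.77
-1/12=-0.08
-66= -66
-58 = -58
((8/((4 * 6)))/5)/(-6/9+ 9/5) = 1/17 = 0.06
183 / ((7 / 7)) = 183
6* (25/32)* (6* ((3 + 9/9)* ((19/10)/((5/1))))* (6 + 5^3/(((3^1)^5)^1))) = 30077/108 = 278.49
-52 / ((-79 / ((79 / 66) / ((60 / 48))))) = 104 / 165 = 0.63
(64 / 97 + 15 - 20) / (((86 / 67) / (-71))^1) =2002697 / 8342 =240.07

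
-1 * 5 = -5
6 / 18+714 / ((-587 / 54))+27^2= 1168688 / 1761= 663.65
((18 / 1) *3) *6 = 324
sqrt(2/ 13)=0.39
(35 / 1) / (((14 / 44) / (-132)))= -14520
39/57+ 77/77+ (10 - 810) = -15168/19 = -798.32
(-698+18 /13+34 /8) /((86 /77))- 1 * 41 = -2955583 /4472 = -660.91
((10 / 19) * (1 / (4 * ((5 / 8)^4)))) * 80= 32768 / 475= 68.99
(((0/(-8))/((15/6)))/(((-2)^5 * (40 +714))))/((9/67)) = 0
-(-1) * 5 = 5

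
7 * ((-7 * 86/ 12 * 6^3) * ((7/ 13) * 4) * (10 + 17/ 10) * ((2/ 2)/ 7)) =-1365336/ 5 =-273067.20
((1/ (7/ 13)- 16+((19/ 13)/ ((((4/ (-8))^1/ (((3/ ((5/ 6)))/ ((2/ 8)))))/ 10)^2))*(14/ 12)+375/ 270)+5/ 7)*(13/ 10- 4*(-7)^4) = -7414656657839/ 5460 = -1357995724.88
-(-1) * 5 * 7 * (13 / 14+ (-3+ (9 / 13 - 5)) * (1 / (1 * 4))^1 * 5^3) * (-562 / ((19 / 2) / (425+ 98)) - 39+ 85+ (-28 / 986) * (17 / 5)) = 1761543358953 / 7163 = 245922568.61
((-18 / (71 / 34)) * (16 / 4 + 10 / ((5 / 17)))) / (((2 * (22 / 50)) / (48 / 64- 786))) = 228272175 / 781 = 292281.91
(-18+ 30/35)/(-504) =5/147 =0.03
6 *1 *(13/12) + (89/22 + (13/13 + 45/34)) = 4813/374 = 12.87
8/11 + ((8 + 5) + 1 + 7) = 239/11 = 21.73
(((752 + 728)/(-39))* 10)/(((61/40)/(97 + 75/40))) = -58534000/2379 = -24604.46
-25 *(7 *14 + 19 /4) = -10275 /4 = -2568.75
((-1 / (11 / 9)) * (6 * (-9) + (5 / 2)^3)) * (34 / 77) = 46971 / 3388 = 13.86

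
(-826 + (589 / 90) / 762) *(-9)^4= -13765097313 / 2540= -5419329.65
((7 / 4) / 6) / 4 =7 / 96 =0.07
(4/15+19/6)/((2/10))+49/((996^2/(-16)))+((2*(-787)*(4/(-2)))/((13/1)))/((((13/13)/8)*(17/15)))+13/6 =1728.65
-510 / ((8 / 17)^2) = -73695 / 32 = -2302.97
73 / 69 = 1.06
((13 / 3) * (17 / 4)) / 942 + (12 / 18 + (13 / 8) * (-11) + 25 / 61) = -5784911 / 344772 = -16.78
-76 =-76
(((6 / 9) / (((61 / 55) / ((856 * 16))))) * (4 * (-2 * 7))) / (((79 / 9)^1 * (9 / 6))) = -168734720 / 4819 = -35014.47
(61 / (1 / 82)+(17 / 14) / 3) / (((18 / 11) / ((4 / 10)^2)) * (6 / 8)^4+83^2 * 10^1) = 591644416 / 8148140805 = 0.07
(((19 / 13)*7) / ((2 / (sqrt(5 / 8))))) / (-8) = -133*sqrt(10) / 832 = -0.51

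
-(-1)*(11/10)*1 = 11/10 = 1.10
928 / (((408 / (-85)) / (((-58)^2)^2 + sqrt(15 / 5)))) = -6563567680 / 3 - 580 * sqrt(3) / 3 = -2187856228.20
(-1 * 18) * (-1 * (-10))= -180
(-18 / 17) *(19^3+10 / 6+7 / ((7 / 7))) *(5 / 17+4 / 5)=-11496474 / 1445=-7956.04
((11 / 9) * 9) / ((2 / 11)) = 121 / 2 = 60.50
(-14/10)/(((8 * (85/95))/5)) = -133/136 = -0.98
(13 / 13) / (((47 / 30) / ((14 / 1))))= 8.94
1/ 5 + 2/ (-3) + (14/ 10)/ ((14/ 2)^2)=-0.44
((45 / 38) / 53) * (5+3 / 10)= 9 / 76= 0.12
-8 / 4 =-2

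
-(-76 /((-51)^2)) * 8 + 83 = 216491 /2601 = 83.23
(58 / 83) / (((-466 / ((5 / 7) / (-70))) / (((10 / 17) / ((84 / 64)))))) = 2320 / 338297127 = 0.00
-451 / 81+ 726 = 58355 / 81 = 720.43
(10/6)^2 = 25/9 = 2.78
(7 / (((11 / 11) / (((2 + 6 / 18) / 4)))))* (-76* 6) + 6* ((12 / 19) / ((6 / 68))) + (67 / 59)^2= -120225031 / 66139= -1817.76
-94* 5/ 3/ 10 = -15.67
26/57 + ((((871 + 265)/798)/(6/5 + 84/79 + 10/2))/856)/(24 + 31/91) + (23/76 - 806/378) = -2682996774817/1953410188716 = -1.37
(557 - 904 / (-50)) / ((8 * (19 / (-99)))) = -1423323 / 3800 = -374.56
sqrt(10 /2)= sqrt(5)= 2.24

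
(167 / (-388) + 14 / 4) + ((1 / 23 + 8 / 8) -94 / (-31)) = 1976711 / 276644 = 7.15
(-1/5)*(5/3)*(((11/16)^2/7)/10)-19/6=-56787/17920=-3.17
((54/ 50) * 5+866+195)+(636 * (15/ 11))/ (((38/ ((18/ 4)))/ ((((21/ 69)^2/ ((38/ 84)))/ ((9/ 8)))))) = 11397046988/ 10503295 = 1085.09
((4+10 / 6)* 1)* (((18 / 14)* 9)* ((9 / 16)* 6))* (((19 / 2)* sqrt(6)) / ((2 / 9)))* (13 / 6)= 50210.24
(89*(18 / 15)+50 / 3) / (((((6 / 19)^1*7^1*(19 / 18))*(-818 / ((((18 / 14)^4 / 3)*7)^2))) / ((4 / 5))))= -17716117176 / 8420727175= -2.10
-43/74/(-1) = 0.58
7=7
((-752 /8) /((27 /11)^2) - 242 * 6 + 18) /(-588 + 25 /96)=33816320 /13710789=2.47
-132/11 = -12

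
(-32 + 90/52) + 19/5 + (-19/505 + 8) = -48599/2626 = -18.51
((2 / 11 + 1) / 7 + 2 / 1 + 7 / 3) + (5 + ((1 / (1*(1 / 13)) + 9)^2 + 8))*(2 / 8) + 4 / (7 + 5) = 119275 / 924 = 129.09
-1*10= -10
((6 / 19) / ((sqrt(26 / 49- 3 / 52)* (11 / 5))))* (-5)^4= 52500* sqrt(15665) / 50369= 130.46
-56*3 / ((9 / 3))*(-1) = 56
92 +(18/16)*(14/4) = 1535/16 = 95.94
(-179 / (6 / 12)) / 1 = -358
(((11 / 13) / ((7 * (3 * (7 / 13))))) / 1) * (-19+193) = 638 / 49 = 13.02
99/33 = 3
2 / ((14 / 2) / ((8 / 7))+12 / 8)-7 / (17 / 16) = -6560 / 1037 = -6.33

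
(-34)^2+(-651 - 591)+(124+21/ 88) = 38.24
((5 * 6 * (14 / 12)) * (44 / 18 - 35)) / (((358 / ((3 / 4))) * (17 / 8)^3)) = -0.25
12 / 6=2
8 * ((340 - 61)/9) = 248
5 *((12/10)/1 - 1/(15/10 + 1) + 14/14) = 9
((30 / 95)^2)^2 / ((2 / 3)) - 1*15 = -1952871 / 130321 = -14.99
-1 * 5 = -5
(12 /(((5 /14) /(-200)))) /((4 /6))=-10080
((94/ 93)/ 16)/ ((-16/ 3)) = -47/ 3968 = -0.01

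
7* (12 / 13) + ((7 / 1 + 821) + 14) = 848.46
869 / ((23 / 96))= 3627.13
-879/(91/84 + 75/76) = -50103/118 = -424.60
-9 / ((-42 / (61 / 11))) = 183 / 154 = 1.19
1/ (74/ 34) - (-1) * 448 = 448.46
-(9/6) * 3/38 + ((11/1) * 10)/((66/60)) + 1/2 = 100.38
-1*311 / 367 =-311 / 367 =-0.85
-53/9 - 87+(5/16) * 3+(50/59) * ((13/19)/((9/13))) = -14707961/161424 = -91.11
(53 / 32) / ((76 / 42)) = 1113 / 1216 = 0.92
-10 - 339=-349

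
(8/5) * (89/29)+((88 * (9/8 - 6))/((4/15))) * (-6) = 2800649/290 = 9657.41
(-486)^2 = 236196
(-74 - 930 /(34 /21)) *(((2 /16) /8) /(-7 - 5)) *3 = 11023 /4352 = 2.53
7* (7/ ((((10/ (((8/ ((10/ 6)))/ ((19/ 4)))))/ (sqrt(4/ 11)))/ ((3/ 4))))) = 3528* sqrt(11)/ 5225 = 2.24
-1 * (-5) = 5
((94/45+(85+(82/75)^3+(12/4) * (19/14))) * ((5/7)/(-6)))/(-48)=0.23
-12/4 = -3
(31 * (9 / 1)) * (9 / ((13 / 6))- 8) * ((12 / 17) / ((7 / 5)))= -837000 / 1547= -541.05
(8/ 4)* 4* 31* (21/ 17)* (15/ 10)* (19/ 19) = 7812/ 17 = 459.53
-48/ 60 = -0.80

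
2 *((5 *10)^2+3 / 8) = 20003 / 4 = 5000.75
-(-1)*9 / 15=3 / 5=0.60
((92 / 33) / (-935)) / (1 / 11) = -92 / 2805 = -0.03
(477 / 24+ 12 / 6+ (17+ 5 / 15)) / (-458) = -941 / 10992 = -0.09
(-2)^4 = 16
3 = 3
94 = 94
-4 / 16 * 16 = -4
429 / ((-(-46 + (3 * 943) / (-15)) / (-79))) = -56485 / 391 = -144.46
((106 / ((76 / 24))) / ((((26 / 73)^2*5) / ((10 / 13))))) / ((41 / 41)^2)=1694622 / 41743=40.60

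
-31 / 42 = -0.74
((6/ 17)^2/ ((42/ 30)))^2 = 32400/ 4092529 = 0.01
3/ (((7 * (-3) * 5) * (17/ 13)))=-13/ 595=-0.02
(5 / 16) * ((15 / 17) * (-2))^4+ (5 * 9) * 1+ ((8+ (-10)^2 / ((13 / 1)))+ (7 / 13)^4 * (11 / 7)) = 152322685451 / 2385443281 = 63.86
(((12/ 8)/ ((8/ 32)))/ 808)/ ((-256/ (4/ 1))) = -0.00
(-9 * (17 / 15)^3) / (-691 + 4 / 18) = 14739 / 777125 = 0.02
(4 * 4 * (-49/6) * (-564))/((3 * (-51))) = -73696/153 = -481.67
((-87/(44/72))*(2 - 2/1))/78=0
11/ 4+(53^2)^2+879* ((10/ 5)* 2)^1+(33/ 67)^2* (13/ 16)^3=145146533731797/ 18386944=7893999.88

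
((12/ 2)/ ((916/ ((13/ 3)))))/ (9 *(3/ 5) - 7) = -65/ 3664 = -0.02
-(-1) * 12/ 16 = 3/ 4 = 0.75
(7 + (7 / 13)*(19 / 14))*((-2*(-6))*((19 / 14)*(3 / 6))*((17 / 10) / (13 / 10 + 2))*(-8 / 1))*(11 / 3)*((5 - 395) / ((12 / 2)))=432820 / 7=61831.43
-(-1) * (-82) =-82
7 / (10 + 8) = 7 / 18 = 0.39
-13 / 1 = -13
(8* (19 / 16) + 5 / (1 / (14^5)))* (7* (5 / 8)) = 188239065 / 16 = 11764941.56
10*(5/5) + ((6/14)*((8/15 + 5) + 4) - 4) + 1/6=2153/210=10.25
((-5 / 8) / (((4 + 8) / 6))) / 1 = -5 / 16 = -0.31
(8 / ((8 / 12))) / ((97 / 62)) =7.67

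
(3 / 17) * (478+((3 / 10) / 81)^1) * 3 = 129061 / 510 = 253.06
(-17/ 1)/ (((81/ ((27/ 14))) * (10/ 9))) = -51/ 140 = -0.36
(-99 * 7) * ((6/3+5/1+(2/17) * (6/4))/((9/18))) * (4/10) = -338184/85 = -3978.64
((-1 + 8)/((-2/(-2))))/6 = 7/6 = 1.17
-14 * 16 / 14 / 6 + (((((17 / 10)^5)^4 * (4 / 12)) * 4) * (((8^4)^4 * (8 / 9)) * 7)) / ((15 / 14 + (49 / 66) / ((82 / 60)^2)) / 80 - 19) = -1012219597568111744917434098924953575462296 / 202444492435455322265625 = -4999985849903198627.52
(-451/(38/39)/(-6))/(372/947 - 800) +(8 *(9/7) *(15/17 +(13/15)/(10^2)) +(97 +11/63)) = 818539513542977/7704416286000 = 106.24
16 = 16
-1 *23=-23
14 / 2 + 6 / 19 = 139 / 19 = 7.32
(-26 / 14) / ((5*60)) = -13 / 2100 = -0.01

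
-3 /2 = -1.50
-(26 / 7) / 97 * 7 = -26 / 97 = -0.27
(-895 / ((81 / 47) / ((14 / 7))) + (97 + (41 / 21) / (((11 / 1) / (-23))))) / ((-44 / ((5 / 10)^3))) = 2949241 / 1097712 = 2.69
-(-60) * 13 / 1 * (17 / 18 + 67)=52996.67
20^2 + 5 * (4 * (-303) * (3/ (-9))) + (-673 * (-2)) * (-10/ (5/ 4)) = -8348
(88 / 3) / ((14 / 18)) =37.71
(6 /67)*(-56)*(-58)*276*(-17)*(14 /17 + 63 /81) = -146419840 /67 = -2185370.75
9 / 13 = 0.69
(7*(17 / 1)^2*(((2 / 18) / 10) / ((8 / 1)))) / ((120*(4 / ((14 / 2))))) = 14161 / 345600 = 0.04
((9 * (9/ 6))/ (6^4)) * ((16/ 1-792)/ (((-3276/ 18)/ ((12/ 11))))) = 97/ 2002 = 0.05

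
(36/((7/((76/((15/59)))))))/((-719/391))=-21038928/25165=-836.04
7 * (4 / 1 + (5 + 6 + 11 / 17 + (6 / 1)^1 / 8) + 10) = 12565 / 68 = 184.78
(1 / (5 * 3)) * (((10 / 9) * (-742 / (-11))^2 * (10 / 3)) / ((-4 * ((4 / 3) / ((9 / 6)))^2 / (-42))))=14930.07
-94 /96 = -47 /48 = -0.98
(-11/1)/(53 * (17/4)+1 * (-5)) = -44/881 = -0.05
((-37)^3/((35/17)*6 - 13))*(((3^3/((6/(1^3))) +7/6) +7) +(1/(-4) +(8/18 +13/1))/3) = 1587009143/1188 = 1335866.28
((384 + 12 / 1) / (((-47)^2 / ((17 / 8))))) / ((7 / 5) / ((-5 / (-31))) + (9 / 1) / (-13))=49725 / 1042648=0.05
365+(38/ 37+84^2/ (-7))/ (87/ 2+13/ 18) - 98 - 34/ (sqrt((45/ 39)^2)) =23719454/ 110445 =214.76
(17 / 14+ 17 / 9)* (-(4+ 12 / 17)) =-14.60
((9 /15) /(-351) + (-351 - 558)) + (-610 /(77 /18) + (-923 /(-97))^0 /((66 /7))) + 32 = -91846129 /90090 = -1019.49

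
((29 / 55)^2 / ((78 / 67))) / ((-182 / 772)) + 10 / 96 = -156106661 / 171771600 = -0.91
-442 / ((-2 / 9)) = 1989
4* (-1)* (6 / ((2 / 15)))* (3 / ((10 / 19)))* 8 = -8208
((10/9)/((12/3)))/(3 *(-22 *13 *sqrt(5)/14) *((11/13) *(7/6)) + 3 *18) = -605 *sqrt(5)/553869- 60/61541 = -0.00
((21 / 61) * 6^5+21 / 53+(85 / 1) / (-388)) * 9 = 30224170503 / 1254404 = 24094.45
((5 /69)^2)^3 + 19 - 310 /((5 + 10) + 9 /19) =-5467852830479 /5287989990969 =-1.03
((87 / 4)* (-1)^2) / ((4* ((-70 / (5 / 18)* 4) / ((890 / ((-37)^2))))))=-12905 / 3679872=-0.00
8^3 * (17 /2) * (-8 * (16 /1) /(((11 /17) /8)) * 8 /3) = -606076928 /33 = -18365967.52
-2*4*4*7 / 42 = -16 / 3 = -5.33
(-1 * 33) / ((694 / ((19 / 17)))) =-627 / 11798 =-0.05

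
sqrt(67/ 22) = sqrt(1474)/ 22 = 1.75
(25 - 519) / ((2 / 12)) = -2964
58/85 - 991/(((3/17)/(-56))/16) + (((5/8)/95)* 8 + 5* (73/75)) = 1625220668/323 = 5031642.93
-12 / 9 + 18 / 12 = 1 / 6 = 0.17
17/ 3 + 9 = 44/ 3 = 14.67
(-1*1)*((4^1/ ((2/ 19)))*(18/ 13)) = -684/ 13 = -52.62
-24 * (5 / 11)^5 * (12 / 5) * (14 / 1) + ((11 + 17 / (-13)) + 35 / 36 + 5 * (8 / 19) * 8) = 16983463039 / 1432065492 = 11.86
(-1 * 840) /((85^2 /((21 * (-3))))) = 10584 /1445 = 7.32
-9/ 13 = -0.69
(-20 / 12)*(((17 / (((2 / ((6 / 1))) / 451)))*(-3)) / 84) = 38335 / 28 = 1369.11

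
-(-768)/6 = 128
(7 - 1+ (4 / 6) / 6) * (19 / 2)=1045 / 18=58.06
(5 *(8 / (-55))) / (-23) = 8 / 253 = 0.03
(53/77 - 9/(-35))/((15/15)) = 52/55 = 0.95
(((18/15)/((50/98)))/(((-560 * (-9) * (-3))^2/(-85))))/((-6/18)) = 17/6480000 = 0.00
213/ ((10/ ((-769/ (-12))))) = 54599/ 40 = 1364.98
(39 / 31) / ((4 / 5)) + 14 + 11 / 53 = 103707 / 6572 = 15.78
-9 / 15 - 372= -1863 / 5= -372.60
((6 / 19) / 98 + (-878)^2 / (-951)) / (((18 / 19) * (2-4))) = 717690151 / 1677564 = 427.82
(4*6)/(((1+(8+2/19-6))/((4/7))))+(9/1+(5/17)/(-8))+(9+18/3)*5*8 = 34452311/56168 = 613.38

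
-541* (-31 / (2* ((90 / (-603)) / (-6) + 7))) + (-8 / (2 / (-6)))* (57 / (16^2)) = 13544247 / 11296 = 1199.03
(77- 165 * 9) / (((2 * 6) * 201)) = -352 / 603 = -0.58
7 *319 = 2233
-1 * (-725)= 725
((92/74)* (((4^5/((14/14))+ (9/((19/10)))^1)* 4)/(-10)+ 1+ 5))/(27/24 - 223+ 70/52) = 16753568/7328775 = 2.29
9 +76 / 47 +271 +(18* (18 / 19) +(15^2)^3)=10172094837 / 893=11390923.67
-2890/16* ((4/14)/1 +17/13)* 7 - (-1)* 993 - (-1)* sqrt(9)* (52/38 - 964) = -7725287/1976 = -3909.56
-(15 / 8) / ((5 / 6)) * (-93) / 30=279 / 40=6.98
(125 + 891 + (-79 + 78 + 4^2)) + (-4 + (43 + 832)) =1902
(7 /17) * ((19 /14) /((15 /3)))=19 /170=0.11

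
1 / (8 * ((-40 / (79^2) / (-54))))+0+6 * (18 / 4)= 1080.17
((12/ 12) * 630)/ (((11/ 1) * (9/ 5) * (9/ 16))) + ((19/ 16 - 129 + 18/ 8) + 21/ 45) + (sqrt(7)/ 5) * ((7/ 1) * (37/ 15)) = -59.39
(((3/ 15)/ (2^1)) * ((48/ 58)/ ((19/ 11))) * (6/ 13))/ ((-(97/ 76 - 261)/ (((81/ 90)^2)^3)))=52612659/ 1162750468750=0.00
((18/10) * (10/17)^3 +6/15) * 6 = 112956/24565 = 4.60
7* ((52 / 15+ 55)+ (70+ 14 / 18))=40712 / 45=904.71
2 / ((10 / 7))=7 / 5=1.40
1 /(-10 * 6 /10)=-0.17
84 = 84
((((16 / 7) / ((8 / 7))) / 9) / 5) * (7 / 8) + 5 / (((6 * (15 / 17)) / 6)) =1027 / 180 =5.71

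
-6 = -6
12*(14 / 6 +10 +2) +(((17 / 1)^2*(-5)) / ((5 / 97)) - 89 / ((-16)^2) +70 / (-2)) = -7141465 / 256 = -27896.35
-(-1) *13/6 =13/6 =2.17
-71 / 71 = -1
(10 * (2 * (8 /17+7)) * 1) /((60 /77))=9779 /51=191.75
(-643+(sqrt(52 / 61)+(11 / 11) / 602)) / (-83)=387085 / 49966- 2* sqrt(793) / 5063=7.74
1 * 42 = 42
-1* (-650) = 650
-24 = -24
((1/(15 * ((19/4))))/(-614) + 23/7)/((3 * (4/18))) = 2012371/408310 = 4.93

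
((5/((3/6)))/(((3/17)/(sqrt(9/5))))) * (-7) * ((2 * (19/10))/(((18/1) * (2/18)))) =-2261 * sqrt(5)/5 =-1011.15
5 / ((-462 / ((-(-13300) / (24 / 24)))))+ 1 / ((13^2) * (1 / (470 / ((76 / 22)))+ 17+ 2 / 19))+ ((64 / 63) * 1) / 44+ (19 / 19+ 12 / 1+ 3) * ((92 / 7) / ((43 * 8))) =-202189198393493 / 1410904517022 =-143.30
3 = 3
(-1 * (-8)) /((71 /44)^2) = 15488 /5041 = 3.07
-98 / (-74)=1.32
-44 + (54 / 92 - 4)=-2181 / 46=-47.41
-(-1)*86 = 86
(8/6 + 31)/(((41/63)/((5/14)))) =1455/82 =17.74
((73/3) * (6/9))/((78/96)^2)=37376/1521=24.57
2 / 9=0.22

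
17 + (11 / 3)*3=28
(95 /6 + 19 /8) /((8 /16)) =437 /12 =36.42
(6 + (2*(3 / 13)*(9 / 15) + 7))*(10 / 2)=863 / 13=66.38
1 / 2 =0.50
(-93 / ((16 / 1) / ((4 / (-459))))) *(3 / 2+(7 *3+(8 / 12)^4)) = 113987 / 99144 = 1.15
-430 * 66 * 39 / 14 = -553410 / 7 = -79058.57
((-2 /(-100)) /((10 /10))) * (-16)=-8 /25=-0.32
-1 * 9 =-9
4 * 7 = 28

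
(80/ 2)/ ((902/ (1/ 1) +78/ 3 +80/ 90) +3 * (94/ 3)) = 180/ 4603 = 0.04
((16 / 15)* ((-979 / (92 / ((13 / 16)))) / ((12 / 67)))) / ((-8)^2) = -852709 / 1059840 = -0.80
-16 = -16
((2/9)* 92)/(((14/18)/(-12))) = -315.43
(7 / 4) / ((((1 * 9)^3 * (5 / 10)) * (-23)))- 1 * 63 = -2112649 / 33534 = -63.00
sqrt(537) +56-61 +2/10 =-24/5 +sqrt(537) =18.37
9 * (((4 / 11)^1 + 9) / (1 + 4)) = 927 / 55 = 16.85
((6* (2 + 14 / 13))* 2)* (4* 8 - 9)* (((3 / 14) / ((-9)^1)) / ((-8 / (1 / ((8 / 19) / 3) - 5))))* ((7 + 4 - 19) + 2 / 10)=-1173 / 28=-41.89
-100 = -100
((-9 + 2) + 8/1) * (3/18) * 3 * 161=161/2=80.50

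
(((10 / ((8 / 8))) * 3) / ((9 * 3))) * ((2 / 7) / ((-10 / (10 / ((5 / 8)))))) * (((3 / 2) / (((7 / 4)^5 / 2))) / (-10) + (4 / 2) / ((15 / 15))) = -5329088 / 5294205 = -1.01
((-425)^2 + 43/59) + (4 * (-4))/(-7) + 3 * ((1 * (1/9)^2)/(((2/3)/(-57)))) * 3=149190893/826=180618.51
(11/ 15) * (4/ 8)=11/ 30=0.37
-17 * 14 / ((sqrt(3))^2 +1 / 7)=-833 / 11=-75.73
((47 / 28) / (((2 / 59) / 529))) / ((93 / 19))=27871423 / 5208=5351.66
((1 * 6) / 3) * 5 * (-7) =-70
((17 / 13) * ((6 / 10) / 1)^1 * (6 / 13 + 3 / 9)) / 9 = 527 / 7605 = 0.07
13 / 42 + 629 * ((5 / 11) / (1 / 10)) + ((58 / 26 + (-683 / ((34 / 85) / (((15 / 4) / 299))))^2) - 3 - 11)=4369870788247 / 1321704384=3306.24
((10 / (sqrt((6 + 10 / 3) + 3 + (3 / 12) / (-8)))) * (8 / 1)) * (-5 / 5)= -320 * sqrt(7086) / 1181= -22.81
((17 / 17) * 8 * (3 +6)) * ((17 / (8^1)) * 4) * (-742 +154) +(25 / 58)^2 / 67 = -81107223503 / 225388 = -359856.00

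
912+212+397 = 1521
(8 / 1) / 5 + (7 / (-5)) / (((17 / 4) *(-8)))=279 / 170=1.64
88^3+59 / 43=29303355 / 43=681473.37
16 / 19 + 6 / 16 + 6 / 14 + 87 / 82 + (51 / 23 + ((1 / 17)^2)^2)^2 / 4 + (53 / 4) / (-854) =4812136374555880826 / 1227474209057368937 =3.92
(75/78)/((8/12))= 75/52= 1.44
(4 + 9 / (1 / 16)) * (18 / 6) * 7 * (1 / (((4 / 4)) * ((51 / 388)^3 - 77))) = -181541611776 / 4497519893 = -40.36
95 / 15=19 / 3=6.33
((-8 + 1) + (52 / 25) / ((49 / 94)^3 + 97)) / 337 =-0.02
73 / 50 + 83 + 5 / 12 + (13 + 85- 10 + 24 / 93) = 1610153 / 9300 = 173.13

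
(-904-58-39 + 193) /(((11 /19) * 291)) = -15352 /3201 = -4.80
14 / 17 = 0.82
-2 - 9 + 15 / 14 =-139 / 14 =-9.93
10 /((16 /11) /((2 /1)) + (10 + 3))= 110 /151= 0.73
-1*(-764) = 764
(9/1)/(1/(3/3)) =9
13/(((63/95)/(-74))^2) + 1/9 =642472141/3969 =161872.55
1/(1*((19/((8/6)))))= 4/57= 0.07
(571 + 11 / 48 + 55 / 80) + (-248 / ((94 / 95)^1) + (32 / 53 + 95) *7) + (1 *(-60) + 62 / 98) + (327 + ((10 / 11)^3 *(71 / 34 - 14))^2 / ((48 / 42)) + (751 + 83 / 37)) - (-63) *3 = 62997168100392271553 / 27746405653327284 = 2270.46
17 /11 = 1.55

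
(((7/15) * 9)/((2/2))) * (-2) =-42/5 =-8.40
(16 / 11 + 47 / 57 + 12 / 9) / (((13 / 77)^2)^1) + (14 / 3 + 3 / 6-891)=-759.10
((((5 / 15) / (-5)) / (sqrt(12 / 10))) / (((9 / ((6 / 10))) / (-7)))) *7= 0.20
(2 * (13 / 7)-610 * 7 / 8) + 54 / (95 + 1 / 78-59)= -41570433 / 78652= -528.54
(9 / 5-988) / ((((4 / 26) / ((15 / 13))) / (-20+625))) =-8949765 / 2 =-4474882.50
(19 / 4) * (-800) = -3800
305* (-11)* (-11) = 36905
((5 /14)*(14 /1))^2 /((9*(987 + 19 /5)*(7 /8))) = 500 /156051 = 0.00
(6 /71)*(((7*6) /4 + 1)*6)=414 /71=5.83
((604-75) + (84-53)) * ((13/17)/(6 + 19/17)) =7280/121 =60.17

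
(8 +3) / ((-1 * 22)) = -1 / 2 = -0.50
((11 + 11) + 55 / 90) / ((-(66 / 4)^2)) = -74 / 891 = -0.08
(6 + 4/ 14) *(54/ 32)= 10.61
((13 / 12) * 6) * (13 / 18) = 169 / 36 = 4.69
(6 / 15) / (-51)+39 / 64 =9817 / 16320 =0.60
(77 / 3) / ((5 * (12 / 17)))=7.27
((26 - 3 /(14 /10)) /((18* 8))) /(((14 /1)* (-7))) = -167 /98784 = -0.00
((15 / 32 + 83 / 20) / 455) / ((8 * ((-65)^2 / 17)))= 0.00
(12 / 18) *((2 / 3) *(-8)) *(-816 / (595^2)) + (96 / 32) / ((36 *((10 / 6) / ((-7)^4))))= 30002543 / 249900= 120.06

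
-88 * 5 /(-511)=440 /511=0.86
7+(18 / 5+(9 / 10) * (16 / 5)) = 337 / 25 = 13.48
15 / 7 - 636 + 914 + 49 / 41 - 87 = 55775 / 287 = 194.34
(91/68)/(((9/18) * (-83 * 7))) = -13/2822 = -0.00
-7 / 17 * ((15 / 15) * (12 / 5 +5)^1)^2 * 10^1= -19166 / 85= -225.48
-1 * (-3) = 3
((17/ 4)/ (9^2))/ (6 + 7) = 17/ 4212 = 0.00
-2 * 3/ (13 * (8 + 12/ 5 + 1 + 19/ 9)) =-135/ 3952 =-0.03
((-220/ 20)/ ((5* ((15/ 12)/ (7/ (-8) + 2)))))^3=-970299/ 125000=-7.76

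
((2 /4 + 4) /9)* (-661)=-661 /2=-330.50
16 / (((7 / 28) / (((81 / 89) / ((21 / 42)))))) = 10368 / 89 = 116.49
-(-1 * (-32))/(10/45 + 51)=-288/461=-0.62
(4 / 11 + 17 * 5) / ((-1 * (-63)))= 313 / 231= 1.35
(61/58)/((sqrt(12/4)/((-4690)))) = -143045 * sqrt(3)/87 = -2847.83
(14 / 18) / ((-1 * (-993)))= 7 / 8937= 0.00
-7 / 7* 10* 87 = -870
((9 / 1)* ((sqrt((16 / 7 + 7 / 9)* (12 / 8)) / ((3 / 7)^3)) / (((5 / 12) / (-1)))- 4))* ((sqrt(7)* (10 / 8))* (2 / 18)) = -229.38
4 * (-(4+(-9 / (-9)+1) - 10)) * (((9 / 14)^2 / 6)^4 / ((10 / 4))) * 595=9034497 / 105413504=0.09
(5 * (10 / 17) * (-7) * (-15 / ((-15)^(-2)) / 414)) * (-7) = -459375 / 391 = -1174.87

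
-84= -84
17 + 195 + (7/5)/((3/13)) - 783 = -8474/15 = -564.93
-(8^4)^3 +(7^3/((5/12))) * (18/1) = -343597309592/5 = -68719461918.40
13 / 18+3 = 67 / 18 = 3.72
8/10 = 0.80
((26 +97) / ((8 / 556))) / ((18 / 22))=62689 / 6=10448.17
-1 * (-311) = 311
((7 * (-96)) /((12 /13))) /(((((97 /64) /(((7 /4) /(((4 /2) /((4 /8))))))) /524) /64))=-683597824 /97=-7047400.25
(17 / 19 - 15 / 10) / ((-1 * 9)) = 23 / 342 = 0.07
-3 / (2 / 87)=-261 / 2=-130.50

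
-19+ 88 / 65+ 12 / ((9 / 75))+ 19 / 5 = 1120 / 13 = 86.15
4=4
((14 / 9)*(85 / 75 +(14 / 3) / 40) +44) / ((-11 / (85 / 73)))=-4.86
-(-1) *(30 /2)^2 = 225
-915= -915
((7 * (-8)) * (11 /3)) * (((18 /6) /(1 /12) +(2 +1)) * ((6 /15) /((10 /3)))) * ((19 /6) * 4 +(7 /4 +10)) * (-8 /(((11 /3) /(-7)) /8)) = -71670144 /25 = -2866805.76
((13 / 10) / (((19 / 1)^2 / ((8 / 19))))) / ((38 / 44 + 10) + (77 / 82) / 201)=4713852 / 33788222785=0.00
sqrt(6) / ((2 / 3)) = 3* sqrt(6) / 2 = 3.67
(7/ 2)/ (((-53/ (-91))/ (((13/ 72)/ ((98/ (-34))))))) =-2873/ 7632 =-0.38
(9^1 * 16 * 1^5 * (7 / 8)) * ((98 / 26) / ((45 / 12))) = 8232 / 65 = 126.65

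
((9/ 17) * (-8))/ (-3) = 24/ 17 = 1.41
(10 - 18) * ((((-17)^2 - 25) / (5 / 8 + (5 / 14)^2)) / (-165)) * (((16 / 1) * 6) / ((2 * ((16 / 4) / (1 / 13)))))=301056 / 19175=15.70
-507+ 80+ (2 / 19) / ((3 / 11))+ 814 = 22081 / 57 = 387.39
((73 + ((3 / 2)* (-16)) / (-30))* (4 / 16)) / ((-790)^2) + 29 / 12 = 90495607 / 37446000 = 2.42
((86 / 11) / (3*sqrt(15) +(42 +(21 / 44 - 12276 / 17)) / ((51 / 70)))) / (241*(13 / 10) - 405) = 0.00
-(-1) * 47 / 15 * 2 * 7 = 658 / 15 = 43.87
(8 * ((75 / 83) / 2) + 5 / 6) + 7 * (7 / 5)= 35477 / 2490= 14.25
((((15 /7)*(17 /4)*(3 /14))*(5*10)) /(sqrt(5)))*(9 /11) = 34425*sqrt(5) /2156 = 35.70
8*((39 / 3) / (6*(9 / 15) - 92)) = -20 / 17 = -1.18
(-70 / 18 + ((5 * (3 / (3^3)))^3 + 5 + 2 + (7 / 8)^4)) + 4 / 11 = 139016563 / 32845824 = 4.23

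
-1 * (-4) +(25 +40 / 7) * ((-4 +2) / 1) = -402 / 7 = -57.43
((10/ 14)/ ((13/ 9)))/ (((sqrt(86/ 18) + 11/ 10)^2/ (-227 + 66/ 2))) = -42341373000/ 938257411 + 5185620000 * sqrt(43)/ 938257411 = -8.89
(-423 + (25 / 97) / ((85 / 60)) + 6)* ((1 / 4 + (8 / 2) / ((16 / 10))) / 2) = -7560663 / 13192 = -573.12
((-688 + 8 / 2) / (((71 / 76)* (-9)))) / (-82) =-2888 / 2911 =-0.99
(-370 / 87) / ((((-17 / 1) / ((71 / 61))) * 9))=26270 / 811971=0.03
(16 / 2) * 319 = 2552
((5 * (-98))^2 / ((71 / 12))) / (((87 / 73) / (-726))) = -50899279200 / 2059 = -24720388.15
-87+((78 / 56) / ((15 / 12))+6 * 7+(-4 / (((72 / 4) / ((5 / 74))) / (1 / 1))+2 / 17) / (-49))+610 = 112166639 / 198135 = 566.11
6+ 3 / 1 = 9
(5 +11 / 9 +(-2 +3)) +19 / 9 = 28 / 3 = 9.33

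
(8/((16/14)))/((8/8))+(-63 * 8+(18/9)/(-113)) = -56163/113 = -497.02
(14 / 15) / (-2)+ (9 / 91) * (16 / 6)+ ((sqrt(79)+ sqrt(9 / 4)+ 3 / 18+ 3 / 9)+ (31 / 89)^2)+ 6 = 85614968 / 10812165+ sqrt(79) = 16.81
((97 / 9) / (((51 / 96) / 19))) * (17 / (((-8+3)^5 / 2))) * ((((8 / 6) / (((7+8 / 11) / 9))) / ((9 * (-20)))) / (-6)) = -648736 / 107578125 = -0.01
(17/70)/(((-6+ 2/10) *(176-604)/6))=51/86884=0.00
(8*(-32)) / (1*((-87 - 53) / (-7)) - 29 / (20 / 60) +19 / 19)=128 / 33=3.88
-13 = -13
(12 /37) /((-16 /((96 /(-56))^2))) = -108 /1813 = -0.06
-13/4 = -3.25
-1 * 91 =-91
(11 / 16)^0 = 1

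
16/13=1.23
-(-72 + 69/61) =4323/61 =70.87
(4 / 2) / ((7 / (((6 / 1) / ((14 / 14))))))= 12 / 7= 1.71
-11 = -11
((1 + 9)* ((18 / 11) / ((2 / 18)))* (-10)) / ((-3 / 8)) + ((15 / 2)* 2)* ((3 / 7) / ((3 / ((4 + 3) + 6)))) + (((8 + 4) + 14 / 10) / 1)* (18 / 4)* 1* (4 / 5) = 7706487 / 1925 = 4003.37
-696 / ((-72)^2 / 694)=-10063 / 108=-93.18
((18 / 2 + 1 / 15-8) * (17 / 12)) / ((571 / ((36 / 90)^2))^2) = 1088 / 9169903125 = 0.00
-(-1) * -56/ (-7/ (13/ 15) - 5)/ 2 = 182/ 85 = 2.14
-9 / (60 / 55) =-33 / 4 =-8.25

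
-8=-8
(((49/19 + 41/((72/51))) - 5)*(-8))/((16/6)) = -12139/152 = -79.86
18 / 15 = 6 / 5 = 1.20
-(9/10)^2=-81/100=-0.81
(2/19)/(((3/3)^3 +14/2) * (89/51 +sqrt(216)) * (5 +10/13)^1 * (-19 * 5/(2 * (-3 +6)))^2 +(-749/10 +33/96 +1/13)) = -4074807143459520/54865731187356719202581 +740098944000000 * sqrt(6)/2887670062492458905399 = 0.00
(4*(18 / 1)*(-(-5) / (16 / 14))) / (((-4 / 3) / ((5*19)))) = -89775 / 4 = -22443.75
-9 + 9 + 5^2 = 25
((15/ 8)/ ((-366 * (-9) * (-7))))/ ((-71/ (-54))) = -15/ 242536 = -0.00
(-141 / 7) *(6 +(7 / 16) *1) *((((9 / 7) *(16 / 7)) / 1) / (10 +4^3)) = -130707 / 25382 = -5.15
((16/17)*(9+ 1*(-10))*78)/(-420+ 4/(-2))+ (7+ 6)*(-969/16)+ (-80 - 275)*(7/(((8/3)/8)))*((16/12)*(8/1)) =-80307.14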